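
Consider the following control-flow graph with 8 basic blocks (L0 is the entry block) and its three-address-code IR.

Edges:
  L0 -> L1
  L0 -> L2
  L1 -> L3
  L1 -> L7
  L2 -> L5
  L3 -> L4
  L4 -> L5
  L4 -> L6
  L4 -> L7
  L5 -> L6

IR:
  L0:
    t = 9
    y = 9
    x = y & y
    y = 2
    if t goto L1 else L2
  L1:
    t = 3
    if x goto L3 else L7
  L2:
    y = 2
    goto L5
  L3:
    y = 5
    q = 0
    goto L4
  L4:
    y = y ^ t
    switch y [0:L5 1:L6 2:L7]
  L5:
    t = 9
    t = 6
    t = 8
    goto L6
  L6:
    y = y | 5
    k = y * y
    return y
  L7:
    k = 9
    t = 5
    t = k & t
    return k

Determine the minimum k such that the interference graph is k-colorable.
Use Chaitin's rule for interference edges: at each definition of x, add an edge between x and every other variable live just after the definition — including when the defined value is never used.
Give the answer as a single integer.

Answer: 3

Derivation:
Per-block:
  L0 def {t,x,y} use ∅
  L1 def {t} use {x}
  L2 def {y} use ∅
  L3 def {q,y} use ∅
  L4 def {y} use {t,y}
  L5 def {t} use ∅
  L6 def {k,y} use {y}
  L7 def {k,t} use ∅

Live sets:
  live L0: ∅→{x}
  live L1: {x}→{t}
  live L2: ∅→{y}
  live L3: {t}→{t,y}
  live L4: {t,y}→{y}
  live L5: {y}→{y}
  live L6: {y}→∅
  live L7: ∅→∅

Interfere edges:
  k: {t,y}
  q: {t,y}
  t: {k,q,x,y}
  x: {t,y}
  y: {k,q,t,x}

Colouring:
  {k,t,y} pairwise interfere (3-clique) ⇒ χ ≥ 3
  assign k→r2 q→r2 t→r0 x→r2 y→r1 — no edge inside a register ⇒ χ ≤ 3
  χ = 3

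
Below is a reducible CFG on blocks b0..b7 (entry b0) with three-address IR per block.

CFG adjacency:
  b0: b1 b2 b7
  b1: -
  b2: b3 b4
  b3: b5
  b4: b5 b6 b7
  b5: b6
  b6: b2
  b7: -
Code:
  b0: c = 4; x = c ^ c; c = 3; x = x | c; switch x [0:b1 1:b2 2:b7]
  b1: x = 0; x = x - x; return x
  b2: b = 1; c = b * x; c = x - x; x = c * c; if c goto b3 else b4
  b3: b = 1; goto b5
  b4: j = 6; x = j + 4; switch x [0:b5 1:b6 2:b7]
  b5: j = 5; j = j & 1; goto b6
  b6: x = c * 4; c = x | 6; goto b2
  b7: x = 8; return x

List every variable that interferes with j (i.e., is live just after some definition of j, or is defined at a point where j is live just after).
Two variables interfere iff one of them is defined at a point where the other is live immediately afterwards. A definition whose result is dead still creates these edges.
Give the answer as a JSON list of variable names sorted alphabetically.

Answer: ["c"]

Analysis:
Block summaries:
  b0 def {c,x} use ∅
  b1 def {x} use ∅
  b2 def {b,c,x} use {x}
  b3 def {b} use ∅
  b4 def {j,x} use ∅
  b5 def {j} use ∅
  b6 def {c,x} use {c}
  b7 def {x} use ∅

Liveness:
  b0: in=∅ out={x}
  b1: in=∅ out=∅
  b2: in={x} out={c}
  b3: in={c} out={c}
  b4: in={c} out={c}
  b5: in={c} out={c}
  b6: in={c} out={x}
  b7: in=∅ out=∅

Interfere edges:
  b — {c,x}
  c — {b,j,x}
  j — {c}
  x — {b,c}

N(j) = ["c"]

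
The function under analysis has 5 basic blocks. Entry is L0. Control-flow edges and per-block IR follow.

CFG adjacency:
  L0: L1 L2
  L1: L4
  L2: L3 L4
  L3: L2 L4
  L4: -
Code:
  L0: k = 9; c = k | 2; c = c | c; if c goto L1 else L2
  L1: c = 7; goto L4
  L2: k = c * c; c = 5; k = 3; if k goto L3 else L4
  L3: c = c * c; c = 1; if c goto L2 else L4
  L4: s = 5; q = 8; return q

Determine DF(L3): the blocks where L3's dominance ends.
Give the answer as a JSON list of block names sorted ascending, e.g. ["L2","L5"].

idom tree: L1←L0 L2←L0 L3←L2 L4←L0
Join-block Dom:
  L2: preds {L0,L3}: {L0} ∩ {L0,L2,L3} = {L0}; idom=L0
  L4: preds {L1,L2,L3}: {L0,L1} ∩ {L0,L2} ∩ {L0,L2,L3} = {L0}; idom=L0

Frontier:
  L2←L0: walk · to L0
  L2←L3: walk L3→L2 to L0
  L4←L1: walk L1 to L0
  L4←L2: walk L2 to L0
  L4←L3: walk L3→L2 to L0
  L0 → ∅
  L1 → {L4}
  L2 → {L2,L4}
  L3 → {L2,L4}
  L4 → ∅

DF(L3) = ["L2", "L4"]

Answer: ["L2", "L4"]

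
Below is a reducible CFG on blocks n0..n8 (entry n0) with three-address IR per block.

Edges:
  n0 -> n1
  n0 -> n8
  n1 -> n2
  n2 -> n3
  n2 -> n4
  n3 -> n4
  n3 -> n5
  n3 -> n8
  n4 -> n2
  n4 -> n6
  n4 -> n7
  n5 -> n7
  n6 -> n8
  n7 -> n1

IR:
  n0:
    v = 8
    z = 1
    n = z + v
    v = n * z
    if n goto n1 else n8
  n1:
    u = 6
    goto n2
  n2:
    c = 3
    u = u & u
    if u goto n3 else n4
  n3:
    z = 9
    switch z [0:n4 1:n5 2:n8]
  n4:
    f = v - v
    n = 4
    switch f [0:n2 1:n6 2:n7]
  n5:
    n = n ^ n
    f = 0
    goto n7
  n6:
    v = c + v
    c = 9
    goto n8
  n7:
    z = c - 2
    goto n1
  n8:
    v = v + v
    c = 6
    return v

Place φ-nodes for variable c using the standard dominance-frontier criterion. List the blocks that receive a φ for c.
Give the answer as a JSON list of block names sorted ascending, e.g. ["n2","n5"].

Answer: ["n1", "n2", "n8"]

Derivation:
idom tree: n1←n0 n2←n1 n3←n2 n4←n2 n5←n3 n6←n4 n7←n2 n8←n0
Dom∩ at merges:
  n1: preds {n0,n7}: {n0} ∩ {n0,n1,n2,n7} = {n0}; idom=n0
  n2: preds {n1,n4}: {n0,n1} ∩ {n0,n1,n2,n4} = {n0,n1}; idom=n1
  n4: preds {n2,n3}: {n0,n1,n2} ∩ {n0,n1,n2,n3} = {n0,n1,n2}; idom=n2
  n7: preds {n4,n5}: {n0,n1,n2,n4} ∩ {n0,n1,n2,n3,n5} = {n0,n1,n2}; idom=n2
  n8: preds {n0,n3,n6}: {n0} ∩ {n0,n1,n2,n3} ∩ {n0,n1,n2,n4,n6} = {n0}; idom=n0

Frontier:
  join n1 pred n0: · stop@n0
  join n1 pred n7: n7→n2→n1 stop@n0
  join n2 pred n1: · stop@n1
  join n2 pred n4: n4→n2 stop@n1
  join n4 pred n2: · stop@n2
  join n4 pred n3: n3 stop@n2
  join n7 pred n4: n4 stop@n2
  join n7 pred n5: n5→n3 stop@n2
  join n8 pred n0: · stop@n0
  join n8 pred n3: n3→n2→n1 stop@n0
  join n8 pred n6: n6→n4→n2→n1 stop@n0
  n0 → ∅
  n1 → {n1,n8}
  n2 → {n1,n2,n8}
  n3 → {n4,n7,n8}
  n4 → {n2,n7,n8}
  n5 → {n7}
  n6 → {n8}
  n7 → {n1}
  n8 → ∅

φ for c: defs {n2,n6,n8}
  DF⁺ = {n1,n2,n8}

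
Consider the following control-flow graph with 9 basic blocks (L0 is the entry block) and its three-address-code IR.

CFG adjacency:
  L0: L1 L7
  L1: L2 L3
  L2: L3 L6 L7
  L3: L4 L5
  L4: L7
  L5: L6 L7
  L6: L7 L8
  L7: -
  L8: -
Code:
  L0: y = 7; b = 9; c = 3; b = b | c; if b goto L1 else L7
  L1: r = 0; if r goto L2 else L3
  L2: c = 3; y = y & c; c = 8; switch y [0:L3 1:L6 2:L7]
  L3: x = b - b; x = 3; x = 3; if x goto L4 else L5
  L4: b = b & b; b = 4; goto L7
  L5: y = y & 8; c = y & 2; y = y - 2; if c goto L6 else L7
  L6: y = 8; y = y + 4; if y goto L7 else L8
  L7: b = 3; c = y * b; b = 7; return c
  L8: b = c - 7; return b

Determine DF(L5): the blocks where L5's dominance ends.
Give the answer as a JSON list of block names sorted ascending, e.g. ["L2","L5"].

Answer: ["L6", "L7"]

Working:
idom tree: L1←L0 L2←L1 L3←L1 L4←L3 L5←L3 L6←L1 L7←L0 L8←L6
Dom∩ at merges:
  L3: preds {L1,L2}: {L0,L1} ∩ {L0,L1,L2} = {L0,L1}; idom=L1
  L6: preds {L2,L5}: {L0,L1,L2} ∩ {L0,L1,L3,L5} = {L0,L1}; idom=L1
  L7: preds {L0,L2,L4,L5,L6}: {L0} ∩ {L0,L1,L2} ∩ {L0,L1,L3,L4} ∩ {L0,L1,L3,L5} ∩ {L0,L1,L6} = {L0}; idom=L0

DF walk-up:
  L3←L1: walk · to L1
  L3←L2: walk L2 to L1
  L6←L2: walk L2 to L1
  L6←L5: walk L5→L3 to L1
  L7←L0: walk · to L0
  L7←L2: walk L2→L1 to L0
  L7←L4: walk L4→L3→L1 to L0
  L7←L5: walk L5→L3→L1 to L0
  L7←L6: walk L6→L1 to L0
  L0: DF=∅
  L1: DF={L7}
  L2: DF={L3,L6,L7}
  L3: DF={L6,L7}
  L4: DF={L7}
  L5: DF={L6,L7}
  L6: DF={L7}
  L7: DF=∅
  L8: DF=∅

DF(L5) = ["L6", "L7"]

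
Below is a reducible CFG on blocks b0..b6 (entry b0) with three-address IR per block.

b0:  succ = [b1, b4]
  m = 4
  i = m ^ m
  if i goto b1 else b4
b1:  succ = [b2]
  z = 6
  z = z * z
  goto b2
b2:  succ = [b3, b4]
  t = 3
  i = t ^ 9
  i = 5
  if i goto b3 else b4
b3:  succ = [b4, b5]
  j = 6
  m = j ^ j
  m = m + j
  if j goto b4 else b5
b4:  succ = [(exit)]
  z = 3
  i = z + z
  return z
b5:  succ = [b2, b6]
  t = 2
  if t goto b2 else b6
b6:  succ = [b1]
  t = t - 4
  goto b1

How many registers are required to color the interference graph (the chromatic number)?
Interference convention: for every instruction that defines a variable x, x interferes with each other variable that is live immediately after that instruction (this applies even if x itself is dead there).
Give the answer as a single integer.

Per-block:
  b0: {i,m} / ∅
  b1: {z} / ∅
  b2: {i,t} / ∅
  b3: {j,m} / ∅
  b4: {i,z} / ∅
  b5: {t} / ∅
  b6: {t} / {t}

Liveness:
  live b0: ∅→∅
  live b1: ∅→∅
  live b2: ∅→∅
  live b3: ∅→∅
  live b4: ∅→∅
  live b5: ∅→{t}
  live b6: {t}→∅

Interfere edges:
  i↔{z}
  j↔{m}
  m↔{j}
  t↔∅
  z↔{i}

Registers:
  {i,z} pairwise interfere (2-clique) ⇒ χ ≥ 2
  2-colouring: R0={i,j,t}  R1={m,z}
  χ = 2

Answer: 2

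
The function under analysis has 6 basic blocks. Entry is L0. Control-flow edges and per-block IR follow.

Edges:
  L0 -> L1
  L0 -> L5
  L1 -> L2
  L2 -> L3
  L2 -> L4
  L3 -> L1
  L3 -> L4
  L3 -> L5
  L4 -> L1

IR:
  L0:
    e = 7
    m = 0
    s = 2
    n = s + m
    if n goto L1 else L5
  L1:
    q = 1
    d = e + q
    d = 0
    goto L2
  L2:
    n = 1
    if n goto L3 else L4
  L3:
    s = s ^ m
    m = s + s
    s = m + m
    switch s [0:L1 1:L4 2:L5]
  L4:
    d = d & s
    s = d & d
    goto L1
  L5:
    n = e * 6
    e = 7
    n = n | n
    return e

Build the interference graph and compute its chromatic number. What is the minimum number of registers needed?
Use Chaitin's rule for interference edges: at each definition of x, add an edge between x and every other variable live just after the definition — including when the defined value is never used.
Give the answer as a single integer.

Answer: 5

Working:
Per-block:
  L0: {e,m,n,s} / ∅
  L1: {d,q} / {e}
  L2: {n} / ∅
  L3: {m,s} / {m,s}
  L4: {d,s} / {d,s}
  L5: {e,n} / {e}

Backward fixpoint:
  L0 li=∅ lo={e,m,s}
  L1 li={e,m,s} lo={d,e,m,s}
  L2 li={d,e,m,s} lo={d,e,m,s}
  L3 li={d,e,m,s} lo={d,e,m,s}
  L4 li={d,e,m,s} lo={e,m,s}
  L5 li={e} lo=∅

Conflict graph:
  d — {e,m,n,s}
  e — {d,m,n,q,s}
  m — {d,e,n,q,s}
  n — {d,e,m,s}
  q — {e,m,s}
  s — {d,e,m,n,q}

Chromatic number:
  {d,e,m,n,s} pairwise interfere (5-clique) ⇒ χ ≥ 5
  5-colouring: c0={e}  c1={m}  c2={s}  c3={d,q}  c4={n}
  χ = 5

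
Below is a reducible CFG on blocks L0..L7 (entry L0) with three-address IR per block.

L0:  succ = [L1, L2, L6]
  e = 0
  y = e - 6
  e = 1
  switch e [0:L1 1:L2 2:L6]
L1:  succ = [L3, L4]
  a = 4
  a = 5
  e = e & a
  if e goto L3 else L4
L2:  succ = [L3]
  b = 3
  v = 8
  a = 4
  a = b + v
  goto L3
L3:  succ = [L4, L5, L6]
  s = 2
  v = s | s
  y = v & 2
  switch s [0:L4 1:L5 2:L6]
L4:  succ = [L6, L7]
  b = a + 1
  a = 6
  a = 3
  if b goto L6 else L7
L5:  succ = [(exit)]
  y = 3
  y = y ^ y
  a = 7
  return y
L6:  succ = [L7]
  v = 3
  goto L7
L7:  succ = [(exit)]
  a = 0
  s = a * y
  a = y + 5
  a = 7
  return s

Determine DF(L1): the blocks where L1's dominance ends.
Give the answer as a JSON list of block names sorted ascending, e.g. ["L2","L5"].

idom tree: L1←L0 L2←L0 L3←L0 L4←L0 L5←L3 L6←L0 L7←L0
Dom at joins:
  L3: preds {L1,L2}: {L0,L1} ∩ {L0,L2} = {L0}; idom=L0
  L4: preds {L1,L3}: {L0,L1} ∩ {L0,L3} = {L0}; idom=L0
  L6: preds {L0,L3,L4}: {L0} ∩ {L0,L3} ∩ {L0,L4} = {L0}; idom=L0
  L7: preds {L4,L6}: {L0,L4} ∩ {L0,L6} = {L0}; idom=L0

Frontier:
  join L3 pred L1: L1 stop@L0
  join L3 pred L2: L2 stop@L0
  join L4 pred L1: L1 stop@L0
  join L4 pred L3: L3 stop@L0
  join L6 pred L0: · stop@L0
  join L6 pred L3: L3 stop@L0
  join L6 pred L4: L4 stop@L0
  join L7 pred L4: L4 stop@L0
  join L7 pred L6: L6 stop@L0
  L0 → ∅
  L1 → {L3,L4}
  L2 → {L3}
  L3 → {L4,L6}
  L4 → {L6,L7}
  L5 → ∅
  L6 → {L7}
  L7 → ∅

DF(L1) = ["L3", "L4"]

Answer: ["L3", "L4"]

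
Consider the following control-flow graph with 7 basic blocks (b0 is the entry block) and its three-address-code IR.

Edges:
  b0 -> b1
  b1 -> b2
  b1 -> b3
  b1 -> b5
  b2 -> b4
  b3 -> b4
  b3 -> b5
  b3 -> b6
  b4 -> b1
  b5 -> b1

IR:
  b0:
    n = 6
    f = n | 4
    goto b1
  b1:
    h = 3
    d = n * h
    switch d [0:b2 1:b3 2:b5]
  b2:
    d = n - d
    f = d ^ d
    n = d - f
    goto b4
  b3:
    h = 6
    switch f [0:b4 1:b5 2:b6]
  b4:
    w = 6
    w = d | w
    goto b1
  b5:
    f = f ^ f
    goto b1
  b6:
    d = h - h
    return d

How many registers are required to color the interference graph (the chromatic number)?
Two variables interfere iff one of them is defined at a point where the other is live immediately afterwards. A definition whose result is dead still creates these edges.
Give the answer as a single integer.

Answer: 4

Analysis:
Block summaries:
  b0 def {f,n} use ∅
  b1 def {d,h} use {n}
  b2 def {d,f,n} use {d,n}
  b3 def {h} use {f}
  b4 def {w} use {d}
  b5 def {f} use {f}
  b6 def {d} use {h}

Liveness:
  b0 li=∅ lo={f,n}
  b1 li={f,n} lo={d,f,n}
  b2 li={d,n} lo={d,f,n}
  b3 li={d,f,n} lo={d,f,h,n}
  b4 li={d,f,n} lo={f,n}
  b5 li={f,n} lo={f,n}
  b6 li={h} lo=∅

Conflict graph:
  d↔{f,h,n,w}
  f↔{d,h,n,w}
  h↔{d,f,n}
  n↔{d,f,h,w}
  w↔{d,f,n}

Colouring:
  clique {d,f,h,n} ⇒ need ≥ 4
  assign d→r0 f→r1 h→r3 n→r2 w→r3 — no edge inside a register ⇒ χ ≤ 4
  χ = 4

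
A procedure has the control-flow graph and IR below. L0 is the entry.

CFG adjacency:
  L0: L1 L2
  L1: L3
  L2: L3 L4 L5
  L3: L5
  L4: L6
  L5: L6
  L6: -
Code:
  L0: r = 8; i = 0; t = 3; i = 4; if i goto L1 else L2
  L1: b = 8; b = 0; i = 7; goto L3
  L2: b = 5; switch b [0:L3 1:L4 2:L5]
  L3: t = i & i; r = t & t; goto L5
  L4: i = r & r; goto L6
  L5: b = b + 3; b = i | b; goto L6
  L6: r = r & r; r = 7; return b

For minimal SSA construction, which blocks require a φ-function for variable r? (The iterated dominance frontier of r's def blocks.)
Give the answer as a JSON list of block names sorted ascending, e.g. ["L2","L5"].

Answer: ["L5", "L6"]

Derivation:
idom tree: L1←L0 L2←L0 L3←L0 L4←L2 L5←L0 L6←L0
Dom at joins:
  L3: preds {L1,L2}: {L0,L1} ∩ {L0,L2} = {L0}; idom=L0
  L5: preds {L2,L3}: {L0,L2} ∩ {L0,L3} = {L0}; idom=L0
  L6: preds {L4,L5}: {L0,L2,L4} ∩ {L0,L5} = {L0}; idom=L0

Frontier:
  L3←L1: walk L1 to L0
  L3←L2: walk L2 to L0
  L5←L2: walk L2 to L0
  L5←L3: walk L3 to L0
  L6←L4: walk L4→L2 to L0
  L6←L5: walk L5 to L0
  DF(L0)=∅
  DF(L1)={L3}
  DF(L2)={L3,L5,L6}
  DF(L3)={L5}
  DF(L4)={L6}
  DF(L5)={L6}
  DF(L6)=∅

φ for r: defs {L0,L3,L6}
  DF⁺ = {L5,L6}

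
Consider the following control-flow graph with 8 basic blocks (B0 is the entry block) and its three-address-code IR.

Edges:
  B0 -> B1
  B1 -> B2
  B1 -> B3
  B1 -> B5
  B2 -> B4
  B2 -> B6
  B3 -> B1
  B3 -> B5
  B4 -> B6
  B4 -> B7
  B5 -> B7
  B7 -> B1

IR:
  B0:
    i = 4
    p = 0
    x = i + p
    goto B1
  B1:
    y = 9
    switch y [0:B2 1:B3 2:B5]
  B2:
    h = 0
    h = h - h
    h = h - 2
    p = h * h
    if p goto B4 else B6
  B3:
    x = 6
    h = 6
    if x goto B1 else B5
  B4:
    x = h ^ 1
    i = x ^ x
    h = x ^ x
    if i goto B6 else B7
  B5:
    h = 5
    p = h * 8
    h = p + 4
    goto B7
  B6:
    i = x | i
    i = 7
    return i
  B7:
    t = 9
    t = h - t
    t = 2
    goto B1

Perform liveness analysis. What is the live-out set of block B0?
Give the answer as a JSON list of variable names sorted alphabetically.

Per-block:
  B0 def {i,p,x} use ∅
  B1 def {y} use ∅
  B2 def {h,p} use ∅
  B3 def {h,x} use ∅
  B4 def {h,i,x} use {h}
  B5 def {h,p} use ∅
  B6 def {i} use {i,x}
  B7 def {t} use {h}

Liveness:
  B0 li=∅ lo={i,x}
  B1 li={i,x} lo={i,x}
  B2 li={i,x} lo={h,i,x}
  B3 li={i} lo={i,x}
  B4 li={h} lo={h,i,x}
  B5 li={i,x} lo={h,i,x}
  B6 li={i,x} lo=∅
  B7 li={h,i,x} lo={i,x}

live-out(B0) = ["i", "x"]

Answer: ["i", "x"]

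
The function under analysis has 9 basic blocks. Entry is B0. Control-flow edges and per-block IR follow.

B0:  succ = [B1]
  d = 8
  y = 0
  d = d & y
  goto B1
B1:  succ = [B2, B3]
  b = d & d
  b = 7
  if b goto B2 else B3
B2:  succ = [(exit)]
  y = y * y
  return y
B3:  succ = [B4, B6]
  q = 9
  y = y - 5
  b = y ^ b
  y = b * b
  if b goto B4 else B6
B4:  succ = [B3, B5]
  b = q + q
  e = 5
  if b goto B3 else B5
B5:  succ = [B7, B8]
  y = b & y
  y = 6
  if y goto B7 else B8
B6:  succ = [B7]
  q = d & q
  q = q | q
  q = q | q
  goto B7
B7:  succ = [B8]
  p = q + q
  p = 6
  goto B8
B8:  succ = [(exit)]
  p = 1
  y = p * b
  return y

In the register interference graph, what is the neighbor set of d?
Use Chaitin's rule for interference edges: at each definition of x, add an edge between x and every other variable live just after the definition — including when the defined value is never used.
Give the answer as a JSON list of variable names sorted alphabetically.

Answer: ["b", "e", "q", "y"]

Derivation:
def/use:
  B0: def={d,y} ue=∅
  B1: def={b} ue={d}
  B2: def={y} ue={y}
  B3: def={b,q,y} ue={b,y}
  B4: def={b,e} ue={q}
  B5: def={y} ue={b,y}
  B6: def={q} ue={d,q}
  B7: def={p} ue={q}
  B8: def={p,y} ue={b}

Backward fixpoint:
  B0 li=∅ lo={d,y}
  B1 li={d,y} lo={b,d,y}
  B2 li={y} lo=∅
  B3 li={b,d,y} lo={b,d,q,y}
  B4 li={d,q,y} lo={b,d,q,y}
  B5 li={b,q,y} lo={b,q}
  B6 li={b,d,q} lo={b,q}
  B7 li={b,q} lo={b}
  B8 li={b} lo=∅

Conflict graph:
  b — {d,e,p,q,y}
  d — {b,e,q,y}
  e — {b,d,q,y}
  p — {b}
  q — {b,d,e,y}
  y — {b,d,e,q}

N(d) = ["b", "e", "q", "y"]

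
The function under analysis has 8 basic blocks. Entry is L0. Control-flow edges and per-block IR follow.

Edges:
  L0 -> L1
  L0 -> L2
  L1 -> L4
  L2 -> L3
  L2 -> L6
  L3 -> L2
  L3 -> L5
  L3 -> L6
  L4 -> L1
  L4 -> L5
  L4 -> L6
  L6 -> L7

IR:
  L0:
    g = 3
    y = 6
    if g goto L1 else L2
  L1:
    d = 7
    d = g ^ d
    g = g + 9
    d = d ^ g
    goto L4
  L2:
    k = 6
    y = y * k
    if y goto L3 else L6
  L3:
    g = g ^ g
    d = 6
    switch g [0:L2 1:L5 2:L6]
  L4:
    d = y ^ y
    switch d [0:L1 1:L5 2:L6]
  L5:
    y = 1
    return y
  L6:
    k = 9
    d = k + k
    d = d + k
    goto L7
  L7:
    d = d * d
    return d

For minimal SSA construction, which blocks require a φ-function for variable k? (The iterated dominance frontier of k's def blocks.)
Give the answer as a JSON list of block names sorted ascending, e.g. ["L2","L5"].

idom tree: L1←L0 L2←L0 L3←L2 L4←L1 L5←L0 L6←L0 L7←L6
Dom at joins:
  L1: preds {L0,L4}: {L0} ∩ {L0,L1,L4} = {L0}; idom=L0
  L2: preds {L0,L3}: {L0} ∩ {L0,L2,L3} = {L0}; idom=L0
  L5: preds {L3,L4}: {L0,L2,L3} ∩ {L0,L1,L4} = {L0}; idom=L0
  L6: preds {L2,L3,L4}: {L0,L2} ∩ {L0,L2,L3} ∩ {L0,L1,L4} = {L0}; idom=L0

Frontier:
  L1←L0: walk · to L0
  L1←L4: walk L4→L1 to L0
  L2←L0: walk · to L0
  L2←L3: walk L3→L2 to L0
  L5←L3: walk L3→L2 to L0
  L5←L4: walk L4→L1 to L0
  L6←L2: walk L2 to L0
  L6←L3: walk L3→L2 to L0
  L6←L4: walk L4→L1 to L0
  DF(L0)=∅
  DF(L1)={L1,L5,L6}
  DF(L2)={L2,L5,L6}
  DF(L3)={L2,L5,L6}
  DF(L4)={L1,L5,L6}
  DF(L5)=∅
  DF(L6)=∅
  DF(L7)=∅

φ for k: defs {L2,L6}
  DF⁺ = {L2,L5,L6}

Answer: ["L2", "L5", "L6"]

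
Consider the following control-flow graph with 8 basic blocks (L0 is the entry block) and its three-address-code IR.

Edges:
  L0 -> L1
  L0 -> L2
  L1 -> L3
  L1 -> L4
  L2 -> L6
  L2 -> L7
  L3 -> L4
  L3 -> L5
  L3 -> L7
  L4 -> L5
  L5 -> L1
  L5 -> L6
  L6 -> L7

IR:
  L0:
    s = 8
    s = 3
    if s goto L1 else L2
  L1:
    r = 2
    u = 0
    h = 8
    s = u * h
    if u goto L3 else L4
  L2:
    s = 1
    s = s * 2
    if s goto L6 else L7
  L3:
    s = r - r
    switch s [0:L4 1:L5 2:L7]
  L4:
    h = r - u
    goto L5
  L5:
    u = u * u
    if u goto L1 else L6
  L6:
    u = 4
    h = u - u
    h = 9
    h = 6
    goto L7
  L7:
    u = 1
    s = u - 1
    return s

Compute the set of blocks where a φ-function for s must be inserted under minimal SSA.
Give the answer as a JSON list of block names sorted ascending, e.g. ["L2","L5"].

Answer: ["L1", "L4", "L5", "L6", "L7"]

Derivation:
idom tree: L1←L0 L2←L0 L3←L1 L4←L1 L5←L1 L6←L0 L7←L0
Dom at joins:
  L1: preds {L0,L5}: {L0} ∩ {L0,L1,L5} = {L0}; idom=L0
  L4: preds {L1,L3}: {L0,L1} ∩ {L0,L1,L3} = {L0,L1}; idom=L1
  L5: preds {L3,L4}: {L0,L1,L3} ∩ {L0,L1,L4} = {L0,L1}; idom=L1
  L6: preds {L2,L5}: {L0,L2} ∩ {L0,L1,L5} = {L0}; idom=L0
  L7: preds {L2,L3,L6}: {L0,L2} ∩ {L0,L1,L3} ∩ {L0,L6} = {L0}; idom=L0

DF derivation:
  join L1 pred L0: · stop@L0
  join L1 pred L5: L5→L1 stop@L0
  join L4 pred L1: · stop@L1
  join L4 pred L3: L3 stop@L1
  join L5 pred L3: L3 stop@L1
  join L5 pred L4: L4 stop@L1
  join L6 pred L2: L2 stop@L0
  join L6 pred L5: L5→L1 stop@L0
  join L7 pred L2: L2 stop@L0
  join L7 pred L3: L3→L1 stop@L0
  join L7 pred L6: L6 stop@L0
  L0: DF=∅
  L1: DF={L1,L6,L7}
  L2: DF={L6,L7}
  L3: DF={L4,L5,L7}
  L4: DF={L5}
  L5: DF={L1,L6}
  L6: DF={L7}
  L7: DF=∅

φ for s: defs {L0,L1,L2,L3,L7}
  DF⁺ = {L1,L4,L5,L6,L7}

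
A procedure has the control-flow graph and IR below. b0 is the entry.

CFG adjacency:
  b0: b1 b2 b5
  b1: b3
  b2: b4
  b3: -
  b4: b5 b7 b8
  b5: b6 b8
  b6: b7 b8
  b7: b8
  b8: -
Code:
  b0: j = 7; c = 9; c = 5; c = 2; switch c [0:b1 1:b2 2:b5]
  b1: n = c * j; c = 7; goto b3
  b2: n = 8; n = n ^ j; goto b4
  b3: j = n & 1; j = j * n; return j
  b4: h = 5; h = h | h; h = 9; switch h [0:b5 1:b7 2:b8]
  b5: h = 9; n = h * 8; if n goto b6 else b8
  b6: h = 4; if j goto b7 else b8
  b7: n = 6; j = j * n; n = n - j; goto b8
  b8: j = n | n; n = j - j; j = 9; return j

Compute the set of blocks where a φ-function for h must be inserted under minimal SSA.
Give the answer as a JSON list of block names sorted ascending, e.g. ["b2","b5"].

Answer: ["b5", "b7", "b8"]

Derivation:
idom tree: b1←b0 b2←b0 b3←b1 b4←b2 b5←b0 b6←b5 b7←b0 b8←b0
Join-block Dom:
  b5: preds {b0,b4}: {b0} ∩ {b0,b2,b4} = {b0}; idom=b0
  b7: preds {b4,b6}: {b0,b2,b4} ∩ {b0,b5,b6} = {b0}; idom=b0
  b8: preds {b4,b5,b6,b7}: {b0,b2,b4} ∩ {b0,b5} ∩ {b0,b5,b6} ∩ {b0,b7} = {b0}; idom=b0

DF walk-up:
  b5←b0: walk · to b0
  b5←b4: walk b4→b2 to b0
  b7←b4: walk b4→b2 to b0
  b7←b6: walk b6→b5 to b0
  b8←b4: walk b4→b2 to b0
  b8←b5: walk b5 to b0
  b8←b6: walk b6→b5 to b0
  b8←b7: walk b7 to b0
  b0 → ∅
  b1 → ∅
  b2 → {b5,b7,b8}
  b3 → ∅
  b4 → {b5,b7,b8}
  b5 → {b7,b8}
  b6 → {b7,b8}
  b7 → {b8}
  b8 → ∅

φ for h: defs {b4,b5,b6}
  DF⁺ = {b5,b7,b8}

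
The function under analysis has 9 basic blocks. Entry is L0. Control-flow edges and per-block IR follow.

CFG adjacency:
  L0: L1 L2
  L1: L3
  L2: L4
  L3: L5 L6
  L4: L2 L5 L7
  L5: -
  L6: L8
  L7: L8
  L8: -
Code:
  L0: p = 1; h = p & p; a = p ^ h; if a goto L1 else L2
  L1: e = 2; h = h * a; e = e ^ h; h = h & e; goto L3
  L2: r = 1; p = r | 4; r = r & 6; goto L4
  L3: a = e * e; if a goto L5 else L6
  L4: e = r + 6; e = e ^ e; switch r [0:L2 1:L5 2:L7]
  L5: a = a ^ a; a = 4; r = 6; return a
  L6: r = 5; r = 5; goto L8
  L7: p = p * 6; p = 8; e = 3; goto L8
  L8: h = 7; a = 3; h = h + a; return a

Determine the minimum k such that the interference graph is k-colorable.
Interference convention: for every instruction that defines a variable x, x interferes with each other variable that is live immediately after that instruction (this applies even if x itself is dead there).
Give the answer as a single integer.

Answer: 4

Working:
Block summaries:
  L0: {a,h,p} / ∅
  L1: {e,h} / {a,h}
  L2: {p,r} / ∅
  L3: {a} / {e}
  L4: {e} / {r}
  L5: {a,r} / {a}
  L6: {r} / ∅
  L7: {e,p} / {p}
  L8: {a,h} / ∅

Live sets:
  live L0: ∅→{a,h}
  live L1: {a,h}→{e}
  live L2: {a}→{a,p,r}
  live L3: {e}→{a}
  live L4: {a,p,r}→{a,p}
  live L5: {a}→∅
  live L6: ∅→∅
  live L7: {p}→∅
  live L8: ∅→∅

Interfere edges:
  a↔{e,h,p,r}
  e↔{a,h,p,r}
  h↔{a,e,p}
  p↔{a,e,h,r}
  r↔{a,e,p}

Colouring:
  clique {a,e,h,p} ⇒ need ≥ 4
  4-colouring: r0={a}  r1={e}  r2={p}  r3={h,r}
  χ = 4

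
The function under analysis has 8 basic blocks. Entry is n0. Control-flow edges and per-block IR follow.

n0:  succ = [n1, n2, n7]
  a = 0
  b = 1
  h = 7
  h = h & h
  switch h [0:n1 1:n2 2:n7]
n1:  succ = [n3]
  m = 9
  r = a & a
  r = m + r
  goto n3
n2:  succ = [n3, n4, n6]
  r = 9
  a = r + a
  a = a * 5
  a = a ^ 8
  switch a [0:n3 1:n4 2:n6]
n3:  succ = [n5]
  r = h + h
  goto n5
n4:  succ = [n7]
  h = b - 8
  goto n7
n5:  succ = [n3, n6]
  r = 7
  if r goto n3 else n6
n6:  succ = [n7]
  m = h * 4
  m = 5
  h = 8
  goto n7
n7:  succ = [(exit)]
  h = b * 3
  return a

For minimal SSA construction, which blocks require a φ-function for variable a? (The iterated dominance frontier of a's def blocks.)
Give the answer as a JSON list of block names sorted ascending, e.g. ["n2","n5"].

Answer: ["n3", "n6", "n7"]

Working:
idom tree: n1←n0 n2←n0 n3←n0 n4←n2 n5←n3 n6←n0 n7←n0
Dom at joins:
  n3: preds {n1,n2,n5}: {n0,n1} ∩ {n0,n2} ∩ {n0,n3,n5} = {n0}; idom=n0
  n6: preds {n2,n5}: {n0,n2} ∩ {n0,n3,n5} = {n0}; idom=n0
  n7: preds {n0,n4,n6}: {n0} ∩ {n0,n2,n4} ∩ {n0,n6} = {n0}; idom=n0

DF derivation:
  n3←n1: walk n1 to n0
  n3←n2: walk n2 to n0
  n3←n5: walk n5→n3 to n0
  n6←n2: walk n2 to n0
  n6←n5: walk n5→n3 to n0
  n7←n0: walk · to n0
  n7←n4: walk n4→n2 to n0
  n7←n6: walk n6 to n0
  n0 → ∅
  n1 → {n3}
  n2 → {n3,n6,n7}
  n3 → {n3,n6}
  n4 → {n7}
  n5 → {n3,n6}
  n6 → {n7}
  n7 → ∅

φ for a: defs {n0,n2}
  DF⁺ = {n3,n6,n7}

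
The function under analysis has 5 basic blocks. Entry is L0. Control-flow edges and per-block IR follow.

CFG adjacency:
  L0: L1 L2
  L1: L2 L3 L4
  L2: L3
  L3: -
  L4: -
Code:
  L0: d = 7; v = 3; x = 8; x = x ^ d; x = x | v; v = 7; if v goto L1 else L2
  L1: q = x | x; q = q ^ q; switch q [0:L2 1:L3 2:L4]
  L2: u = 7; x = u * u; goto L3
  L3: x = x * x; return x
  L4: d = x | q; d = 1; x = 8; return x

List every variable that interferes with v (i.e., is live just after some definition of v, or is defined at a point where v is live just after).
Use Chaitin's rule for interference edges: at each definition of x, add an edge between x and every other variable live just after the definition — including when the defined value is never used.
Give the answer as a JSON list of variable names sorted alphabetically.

Per-block:
  L0: def={d,v,x} ue=∅
  L1: def={q} ue={x}
  L2: def={u,x} ue=∅
  L3: def={x} ue={x}
  L4: def={d,x} ue={q,x}

Liveness:
  live L0: ∅→{x}
  live L1: {x}→{q,x}
  live L2: ∅→{x}
  live L3: {x}→∅
  live L4: {q,x}→∅

Interfere edges:
  d: {v,x}
  q: {x}
  u: ∅
  v: {d,x}
  x: {d,q,v}

N(v) = ["d", "x"]

Answer: ["d", "x"]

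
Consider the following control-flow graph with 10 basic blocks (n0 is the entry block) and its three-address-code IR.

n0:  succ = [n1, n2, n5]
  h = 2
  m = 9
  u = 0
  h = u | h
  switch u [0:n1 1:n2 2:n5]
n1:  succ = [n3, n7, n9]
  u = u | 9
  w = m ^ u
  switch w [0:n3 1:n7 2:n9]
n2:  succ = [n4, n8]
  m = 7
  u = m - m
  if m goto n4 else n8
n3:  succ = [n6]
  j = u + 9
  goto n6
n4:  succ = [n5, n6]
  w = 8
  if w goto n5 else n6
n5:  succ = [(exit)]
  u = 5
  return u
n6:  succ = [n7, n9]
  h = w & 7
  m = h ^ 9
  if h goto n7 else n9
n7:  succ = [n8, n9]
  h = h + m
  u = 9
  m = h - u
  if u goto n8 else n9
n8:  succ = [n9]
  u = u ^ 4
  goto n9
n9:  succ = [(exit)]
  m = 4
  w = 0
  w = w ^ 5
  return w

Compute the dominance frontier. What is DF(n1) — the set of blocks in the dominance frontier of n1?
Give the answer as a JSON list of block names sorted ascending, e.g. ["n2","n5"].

Answer: ["n6", "n7", "n9"]

Derivation:
idom tree: n1←n0 n2←n0 n3←n1 n4←n2 n5←n0 n6←n0 n7←n0 n8←n0 n9←n0
Dom at joins:
  n5: preds {n0,n4}: {n0} ∩ {n0,n2,n4} = {n0}; idom=n0
  n6: preds {n3,n4}: {n0,n1,n3} ∩ {n0,n2,n4} = {n0}; idom=n0
  n7: preds {n1,n6}: {n0,n1} ∩ {n0,n6} = {n0}; idom=n0
  n8: preds {n2,n7}: {n0,n2} ∩ {n0,n7} = {n0}; idom=n0
  n9: preds {n1,n6,n7,n8}: {n0,n1} ∩ {n0,n6} ∩ {n0,n7} ∩ {n0,n8} = {n0}; idom=n0

Frontier:
  n5←n0: walk · to n0
  n5←n4: walk n4→n2 to n0
  n6←n3: walk n3→n1 to n0
  n6←n4: walk n4→n2 to n0
  n7←n1: walk n1 to n0
  n7←n6: walk n6 to n0
  n8←n2: walk n2 to n0
  n8←n7: walk n7 to n0
  n9←n1: walk n1 to n0
  n9←n6: walk n6 to n0
  n9←n7: walk n7 to n0
  n9←n8: walk n8 to n0
  n0: DF=∅
  n1: DF={n6,n7,n9}
  n2: DF={n5,n6,n8}
  n3: DF={n6}
  n4: DF={n5,n6}
  n5: DF=∅
  n6: DF={n7,n9}
  n7: DF={n8,n9}
  n8: DF={n9}
  n9: DF=∅

DF(n1) = ["n6", "n7", "n9"]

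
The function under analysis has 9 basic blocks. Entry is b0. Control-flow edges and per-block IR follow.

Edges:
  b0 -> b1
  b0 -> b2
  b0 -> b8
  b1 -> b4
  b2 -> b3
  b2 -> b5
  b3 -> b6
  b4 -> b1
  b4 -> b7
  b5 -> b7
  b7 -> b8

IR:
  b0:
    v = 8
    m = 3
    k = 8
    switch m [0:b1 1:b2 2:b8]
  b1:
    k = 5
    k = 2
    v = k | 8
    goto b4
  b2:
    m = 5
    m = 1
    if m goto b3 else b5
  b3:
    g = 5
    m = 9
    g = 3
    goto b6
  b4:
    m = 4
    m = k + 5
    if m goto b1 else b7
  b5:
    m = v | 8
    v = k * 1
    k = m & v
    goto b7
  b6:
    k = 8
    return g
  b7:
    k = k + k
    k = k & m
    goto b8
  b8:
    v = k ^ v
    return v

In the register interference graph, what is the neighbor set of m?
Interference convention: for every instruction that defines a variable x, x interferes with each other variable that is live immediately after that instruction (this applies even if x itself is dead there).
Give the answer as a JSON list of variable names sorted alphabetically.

Answer: ["k", "v"]

Analysis:
Per-block:
  b0 def {k,m,v} use ∅
  b1 def {k,v} use ∅
  b2 def {m} use ∅
  b3 def {g,m} use ∅
  b4 def {m} use {k}
  b5 def {k,m,v} use {k,v}
  b6 def {k} use {g}
  b7 def {k} use {k,m}
  b8 def {v} use {k,v}

Liveness:
  live b0: ∅→{k,v}
  live b1: ∅→{k,v}
  live b2: {k,v}→{k,v}
  live b3: ∅→{g}
  live b4: {k,v}→{k,m,v}
  live b5: {k,v}→{k,m,v}
  live b6: {g}→∅
  live b7: {k,m,v}→{k,v}
  live b8: {k,v}→∅

Interference:
  g↔{k}
  k↔{g,m,v}
  m↔{k,v}
  v↔{k,m}

N(m) = ["k", "v"]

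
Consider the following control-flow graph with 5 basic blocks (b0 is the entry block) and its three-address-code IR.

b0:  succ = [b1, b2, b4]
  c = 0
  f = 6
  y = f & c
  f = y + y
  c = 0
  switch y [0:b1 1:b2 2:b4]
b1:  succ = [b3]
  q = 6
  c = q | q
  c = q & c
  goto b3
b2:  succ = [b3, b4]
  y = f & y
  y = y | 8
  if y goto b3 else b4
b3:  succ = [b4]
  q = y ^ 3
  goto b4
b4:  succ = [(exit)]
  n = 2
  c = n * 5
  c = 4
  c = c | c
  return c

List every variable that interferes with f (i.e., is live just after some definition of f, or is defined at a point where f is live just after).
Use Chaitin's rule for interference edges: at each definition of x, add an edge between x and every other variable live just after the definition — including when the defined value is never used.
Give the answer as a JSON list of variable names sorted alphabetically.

Answer: ["c", "y"]

Derivation:
Per-block:
  b0: {c,f,y} / ∅
  b1: {c,q} / ∅
  b2: {y} / {f,y}
  b3: {q} / {y}
  b4: {c,n} / ∅

Backward fixpoint:
  b0 li=∅ lo={f,y}
  b1 li={y} lo={y}
  b2 li={f,y} lo={y}
  b3 li={y} lo=∅
  b4 li=∅ lo=∅

Interference:
  c↔{f,q,y}
  f↔{c,y}
  n↔∅
  q↔{c,y}
  y↔{c,f,q}

N(f) = ["c", "y"]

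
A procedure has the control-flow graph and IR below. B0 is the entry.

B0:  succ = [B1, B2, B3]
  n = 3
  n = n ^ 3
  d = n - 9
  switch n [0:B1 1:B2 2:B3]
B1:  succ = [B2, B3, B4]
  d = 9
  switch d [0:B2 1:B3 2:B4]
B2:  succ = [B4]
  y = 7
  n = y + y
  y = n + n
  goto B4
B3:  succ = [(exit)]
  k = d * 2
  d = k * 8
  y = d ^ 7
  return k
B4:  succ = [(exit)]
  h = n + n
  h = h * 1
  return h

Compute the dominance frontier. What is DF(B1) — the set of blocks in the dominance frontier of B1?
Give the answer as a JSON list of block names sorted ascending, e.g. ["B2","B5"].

Answer: ["B2", "B3", "B4"]

Analysis:
idom tree: B1←B0 B2←B0 B3←B0 B4←B0
Join-block Dom:
  B2: preds {B0,B1}: {B0} ∩ {B0,B1} = {B0}; idom=B0
  B3: preds {B0,B1}: {B0} ∩ {B0,B1} = {B0}; idom=B0
  B4: preds {B1,B2}: {B0,B1} ∩ {B0,B2} = {B0}; idom=B0

DF walk-up:
  B2←B0: walk · to B0
  B2←B1: walk B1 to B0
  B3←B0: walk · to B0
  B3←B1: walk B1 to B0
  B4←B1: walk B1 to B0
  B4←B2: walk B2 to B0
  B0 → ∅
  B1 → {B2,B3,B4}
  B2 → {B4}
  B3 → ∅
  B4 → ∅

DF(B1) = ["B2", "B3", "B4"]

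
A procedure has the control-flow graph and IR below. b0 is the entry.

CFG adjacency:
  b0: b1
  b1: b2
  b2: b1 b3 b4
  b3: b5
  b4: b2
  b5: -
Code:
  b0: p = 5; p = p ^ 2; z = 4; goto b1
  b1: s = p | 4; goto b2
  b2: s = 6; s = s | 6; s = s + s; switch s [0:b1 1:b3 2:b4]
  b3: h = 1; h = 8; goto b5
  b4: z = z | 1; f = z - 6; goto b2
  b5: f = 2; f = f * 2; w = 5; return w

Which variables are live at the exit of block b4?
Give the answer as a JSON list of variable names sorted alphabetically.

Answer: ["p", "z"]

Analysis:
Per-block:
  b0: def={p,z} ue=∅
  b1: def={s} ue={p}
  b2: def={s} ue=∅
  b3: def={h} ue=∅
  b4: def={f,z} ue={z}
  b5: def={f,w} ue=∅

Live sets:
  b0: in=∅ out={p,z}
  b1: in={p,z} out={p,z}
  b2: in={p,z} out={p,z}
  b3: in=∅ out=∅
  b4: in={p,z} out={p,z}
  b5: in=∅ out=∅

live-out(b4) = ["p", "z"]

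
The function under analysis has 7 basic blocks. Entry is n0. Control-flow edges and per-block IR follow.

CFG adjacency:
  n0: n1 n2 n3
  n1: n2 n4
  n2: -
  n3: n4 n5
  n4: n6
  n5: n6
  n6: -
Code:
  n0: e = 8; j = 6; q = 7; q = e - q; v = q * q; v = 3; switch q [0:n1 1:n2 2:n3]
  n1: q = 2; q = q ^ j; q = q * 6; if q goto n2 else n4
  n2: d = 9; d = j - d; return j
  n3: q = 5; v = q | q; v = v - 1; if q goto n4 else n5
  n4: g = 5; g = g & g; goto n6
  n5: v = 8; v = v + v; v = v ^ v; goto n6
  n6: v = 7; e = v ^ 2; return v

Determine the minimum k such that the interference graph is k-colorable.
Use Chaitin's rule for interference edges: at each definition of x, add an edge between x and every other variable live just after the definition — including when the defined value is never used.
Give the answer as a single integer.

Answer: 4

Working:
Block summaries:
  n0: {e,j,q,v} / ∅
  n1: {q} / {j}
  n2: {d} / {j}
  n3: {q,v} / ∅
  n4: {g} / ∅
  n5: {v} / ∅
  n6: {e,v} / ∅

Live sets:
  n0: in=∅ out={j}
  n1: in={j} out={j}
  n2: in={j} out=∅
  n3: in=∅ out=∅
  n4: in=∅ out=∅
  n5: in=∅ out=∅
  n6: in=∅ out=∅

Interference:
  d↔{j}
  e↔{j,q,v}
  g↔∅
  j↔{d,e,q,v}
  q↔{e,j,v}
  v↔{e,j,q}

Colouring:
  lower bound: {e,j,q,v} mutually conflict ⇒ χ ≥ 4
  assign d→c1 e→c1 g→c0 j→c0 q→c2 v→c3 — no edge inside a register ⇒ χ ≤ 4
  χ = 4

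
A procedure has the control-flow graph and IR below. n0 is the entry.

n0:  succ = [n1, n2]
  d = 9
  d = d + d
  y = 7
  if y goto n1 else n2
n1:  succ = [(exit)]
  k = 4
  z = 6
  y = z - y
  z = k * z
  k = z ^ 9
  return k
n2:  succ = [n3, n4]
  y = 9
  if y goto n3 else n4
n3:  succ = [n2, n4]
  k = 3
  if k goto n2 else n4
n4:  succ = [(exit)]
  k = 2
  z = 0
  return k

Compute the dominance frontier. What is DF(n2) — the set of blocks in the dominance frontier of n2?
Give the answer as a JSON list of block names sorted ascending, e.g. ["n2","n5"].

idom tree: n1←n0 n2←n0 n3←n2 n4←n2
Dom at joins:
  n2: preds {n0,n3}: {n0} ∩ {n0,n2,n3} = {n0}; idom=n0
  n4: preds {n2,n3}: {n0,n2} ∩ {n0,n2,n3} = {n0,n2}; idom=n2

Frontier:
  join n2 pred n0: · stop@n0
  join n2 pred n3: n3→n2 stop@n0
  join n4 pred n2: · stop@n2
  join n4 pred n3: n3 stop@n2
  n0: DF=∅
  n1: DF=∅
  n2: DF={n2}
  n3: DF={n2,n4}
  n4: DF=∅

DF(n2) = ["n2"]

Answer: ["n2"]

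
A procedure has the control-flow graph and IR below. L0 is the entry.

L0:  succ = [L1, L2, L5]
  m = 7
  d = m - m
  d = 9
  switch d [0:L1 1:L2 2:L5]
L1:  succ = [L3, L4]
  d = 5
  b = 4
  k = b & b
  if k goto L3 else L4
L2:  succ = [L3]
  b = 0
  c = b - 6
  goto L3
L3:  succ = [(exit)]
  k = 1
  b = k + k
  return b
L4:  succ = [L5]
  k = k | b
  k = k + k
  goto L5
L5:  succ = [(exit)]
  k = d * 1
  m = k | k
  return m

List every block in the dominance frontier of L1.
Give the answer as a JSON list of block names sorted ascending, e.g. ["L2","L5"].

idom tree: L1←L0 L2←L0 L3←L0 L4←L1 L5←L0
Dom at joins:
  L3: preds {L1,L2}: {L0,L1} ∩ {L0,L2} = {L0}; idom=L0
  L5: preds {L0,L4}: {L0} ∩ {L0,L1,L4} = {L0}; idom=L0

DF derivation:
  join L3 pred L1: L1 stop@L0
  join L3 pred L2: L2 stop@L0
  join L5 pred L0: · stop@L0
  join L5 pred L4: L4→L1 stop@L0
  DF(L0)=∅
  DF(L1)={L3,L5}
  DF(L2)={L3}
  DF(L3)=∅
  DF(L4)={L5}
  DF(L5)=∅

DF(L1) = ["L3", "L5"]

Answer: ["L3", "L5"]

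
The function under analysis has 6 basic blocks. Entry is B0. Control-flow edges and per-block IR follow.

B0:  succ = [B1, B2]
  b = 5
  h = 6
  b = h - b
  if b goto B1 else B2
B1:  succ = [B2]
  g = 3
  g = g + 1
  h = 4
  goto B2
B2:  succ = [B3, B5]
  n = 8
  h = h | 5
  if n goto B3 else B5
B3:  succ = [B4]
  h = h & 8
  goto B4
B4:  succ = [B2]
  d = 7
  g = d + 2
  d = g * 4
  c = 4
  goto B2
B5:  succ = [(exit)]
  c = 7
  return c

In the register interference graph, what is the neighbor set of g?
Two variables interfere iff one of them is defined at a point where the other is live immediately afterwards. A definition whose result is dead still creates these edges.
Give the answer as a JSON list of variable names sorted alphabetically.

Answer: ["h"]

Analysis:
def/use:
  B0 def {b,h} use ∅
  B1 def {g,h} use ∅
  B2 def {h,n} use {h}
  B3 def {h} use {h}
  B4 def {c,d,g} use ∅
  B5 def {c} use ∅

Live sets:
  live B0: ∅→{h}
  live B1: ∅→{h}
  live B2: {h}→{h}
  live B3: {h}→{h}
  live B4: {h}→{h}
  live B5: ∅→∅

Interfere edges:
  b: {h}
  c: {h}
  d: {h}
  g: {h}
  h: {b,c,d,g,n}
  n: {h}

N(g) = ["h"]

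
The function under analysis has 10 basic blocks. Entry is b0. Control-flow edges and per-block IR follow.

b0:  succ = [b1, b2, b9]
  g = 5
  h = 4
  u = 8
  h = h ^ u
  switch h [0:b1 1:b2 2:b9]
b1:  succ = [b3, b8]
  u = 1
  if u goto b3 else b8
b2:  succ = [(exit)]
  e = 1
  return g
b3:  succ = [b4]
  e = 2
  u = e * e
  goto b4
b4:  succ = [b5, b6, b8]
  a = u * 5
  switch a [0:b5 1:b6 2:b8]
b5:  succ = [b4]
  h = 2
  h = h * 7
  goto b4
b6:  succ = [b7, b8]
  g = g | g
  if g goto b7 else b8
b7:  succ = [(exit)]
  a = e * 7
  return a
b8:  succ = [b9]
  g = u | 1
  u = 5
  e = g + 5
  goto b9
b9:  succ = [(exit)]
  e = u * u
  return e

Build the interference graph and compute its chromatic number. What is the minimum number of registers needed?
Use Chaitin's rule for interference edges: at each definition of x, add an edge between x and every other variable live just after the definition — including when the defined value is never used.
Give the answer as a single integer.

Answer: 4

Analysis:
def/use:
  b0: def={g,h,u} ue=∅
  b1: def={u} ue=∅
  b2: def={e} ue={g}
  b3: def={e,u} ue=∅
  b4: def={a} ue={u}
  b5: def={h} ue=∅
  b6: def={g} ue={g}
  b7: def={a} ue={e}
  b8: def={e,g,u} ue={u}
  b9: def={e} ue={u}

Backward fixpoint:
  live b0: ∅→{g,u}
  live b1: {g}→{g,u}
  live b2: {g}→∅
  live b3: {g}→{e,g,u}
  live b4: {e,g,u}→{e,g,u}
  live b5: {e,g,u}→{e,g,u}
  live b6: {e,g,u}→{e,u}
  live b7: {e}→∅
  live b8: {u}→{u}
  live b9: {u}→∅

Conflict graph:
  a↔{e,g,u}
  e↔{a,g,h,u}
  g↔{a,e,h,u}
  h↔{e,g,u}
  u↔{a,e,g,h}

Registers:
  clique {a,e,g,u} ⇒ need ≥ 4
  assign a→R3 e→R0 g→R1 h→R3 u→R2 — no edge inside a register ⇒ χ ≤ 4
  χ = 4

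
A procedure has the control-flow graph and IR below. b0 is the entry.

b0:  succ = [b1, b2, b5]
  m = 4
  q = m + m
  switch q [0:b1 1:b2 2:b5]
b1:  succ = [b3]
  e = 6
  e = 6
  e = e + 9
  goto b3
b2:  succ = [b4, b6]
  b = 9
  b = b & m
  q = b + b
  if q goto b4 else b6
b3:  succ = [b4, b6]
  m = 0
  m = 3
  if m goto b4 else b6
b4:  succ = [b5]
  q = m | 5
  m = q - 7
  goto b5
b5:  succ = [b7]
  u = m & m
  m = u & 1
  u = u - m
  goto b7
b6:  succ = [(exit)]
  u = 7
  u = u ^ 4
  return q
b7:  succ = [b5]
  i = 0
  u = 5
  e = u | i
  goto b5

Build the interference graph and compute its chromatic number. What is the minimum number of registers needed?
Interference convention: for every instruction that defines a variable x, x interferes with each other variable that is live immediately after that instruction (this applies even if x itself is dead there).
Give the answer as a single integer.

def/use:
  b0 def {m,q} use ∅
  b1 def {e} use ∅
  b2 def {b,q} use {m}
  b3 def {m} use ∅
  b4 def {m,q} use {m}
  b5 def {m,u} use {m}
  b6 def {u} use {q}
  b7 def {e,i,u} use ∅

Live sets:
  b0: in=∅ out={m,q}
  b1: in={q} out={q}
  b2: in={m} out={m,q}
  b3: in={q} out={m,q}
  b4: in={m} out={m}
  b5: in={m} out={m}
  b6: in={q} out=∅
  b7: in={m} out={m}

Interfere edges:
  b↔{m}
  e↔{m,q}
  i↔{m,u}
  m↔{b,e,i,q,u}
  q↔{e,m,u}
  u↔{i,m,q}

Registers:
  {e,m,q} pairwise interfere (3-clique) ⇒ χ ≥ 3
  assign b→r1 e→r2 i→r1 m→r0 q→r1 u→r2 — no edge inside a register ⇒ χ ≤ 3
  χ = 3

Answer: 3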